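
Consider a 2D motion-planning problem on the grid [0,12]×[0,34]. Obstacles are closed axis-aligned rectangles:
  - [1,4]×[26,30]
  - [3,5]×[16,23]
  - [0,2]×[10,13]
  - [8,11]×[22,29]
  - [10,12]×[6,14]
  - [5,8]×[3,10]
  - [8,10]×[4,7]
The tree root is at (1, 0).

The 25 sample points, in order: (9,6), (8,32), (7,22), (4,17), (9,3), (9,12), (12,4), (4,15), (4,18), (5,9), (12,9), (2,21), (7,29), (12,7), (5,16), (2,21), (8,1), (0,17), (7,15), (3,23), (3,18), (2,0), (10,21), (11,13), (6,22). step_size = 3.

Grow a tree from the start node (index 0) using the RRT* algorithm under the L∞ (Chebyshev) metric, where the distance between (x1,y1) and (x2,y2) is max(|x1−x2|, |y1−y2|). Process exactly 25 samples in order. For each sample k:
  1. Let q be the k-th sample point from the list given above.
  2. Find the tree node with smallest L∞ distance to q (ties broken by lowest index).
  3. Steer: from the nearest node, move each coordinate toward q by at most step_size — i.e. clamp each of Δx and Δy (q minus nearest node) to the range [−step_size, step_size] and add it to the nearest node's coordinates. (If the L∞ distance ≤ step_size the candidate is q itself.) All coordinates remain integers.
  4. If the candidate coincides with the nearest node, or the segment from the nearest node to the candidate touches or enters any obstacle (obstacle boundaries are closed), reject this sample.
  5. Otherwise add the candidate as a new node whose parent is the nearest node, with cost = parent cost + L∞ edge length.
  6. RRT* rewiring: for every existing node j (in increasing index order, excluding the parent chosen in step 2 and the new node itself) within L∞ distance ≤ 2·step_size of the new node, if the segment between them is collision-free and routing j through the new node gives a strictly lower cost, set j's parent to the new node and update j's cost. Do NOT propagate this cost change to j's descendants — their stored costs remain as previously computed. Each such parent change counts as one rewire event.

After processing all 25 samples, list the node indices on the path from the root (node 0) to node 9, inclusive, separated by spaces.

1. q=(9,6) nearest=0 d=8 new=(4,3) → add node 1 parent=0 cost=3
2. q=(8,32) nearest=1 d=29 new=(7,6) → blocked by [5,8]×[3,10], reject
3. q=(7,22) nearest=1 d=19 new=(7,6) → blocked by [5,8]×[3,10], reject
4. q=(4,17) nearest=1 d=14 new=(4,6) → add node 2 parent=1 cost=6
5. q=(9,3) nearest=1 d=5 new=(7,3) → blocked by [5,8]×[3,10], reject
6. q=(9,12) nearest=2 d=6 new=(7,9) → blocked by [5,8]×[3,10], reject
7. q=(12,4) nearest=1 d=8 new=(7,4) → blocked by [5,8]×[3,10], reject
8. q=(4,15) nearest=2 d=9 new=(4,9) → add node 3 parent=2 cost=9
9. q=(4,18) nearest=3 d=9 new=(4,12) → add node 4 parent=3 cost=12
10. q=(5,9) nearest=3 d=1 new=(5,9) → blocked by [5,8]×[3,10], reject
11. q=(12,9) nearest=1 d=8 new=(7,6) → blocked by [5,8]×[3,10], reject
12. q=(2,21) nearest=4 d=9 new=(2,15) → add node 5 parent=4 cost=15
13. q=(7,29) nearest=5 d=14 new=(5,18) → blocked by [3,5]×[16,23], reject
14. q=(12,7) nearest=1 d=8 new=(7,6) → blocked by [5,8]×[3,10], reject
15. q=(5,16) nearest=5 d=3 new=(5,16) → blocked by [3,5]×[16,23], reject
16. q=(2,21) nearest=5 d=6 new=(2,18) → add node 6 parent=5 cost=18
17. q=(8,1) nearest=1 d=4 new=(7,1) → add node 7 parent=1 cost=6
18. q=(0,17) nearest=5 d=2 new=(0,17) → add node 8 parent=5 cost=17
19. q=(7,15) nearest=4 d=3 new=(7,15) → add node 9 parent=4 cost=15
20. q=(3,23) nearest=6 d=5 new=(3,21) → blocked by [3,5]×[16,23], reject
21. q=(3,18) nearest=6 d=1 new=(3,18) → blocked by [3,5]×[16,23], reject
22. q=(2,0) nearest=0 d=1 new=(2,0) → add node 10 parent=0 cost=1
23. q=(10,21) nearest=9 d=6 new=(10,18) → add node 11 parent=9 cost=18
24. q=(11,13) nearest=9 d=4 new=(10,13) → blocked by [10,12]×[6,14], reject
25. q=(6,22) nearest=6 d=4 new=(5,21) → blocked by [3,5]×[16,23], reject

Path: 0 1 2 3 4 9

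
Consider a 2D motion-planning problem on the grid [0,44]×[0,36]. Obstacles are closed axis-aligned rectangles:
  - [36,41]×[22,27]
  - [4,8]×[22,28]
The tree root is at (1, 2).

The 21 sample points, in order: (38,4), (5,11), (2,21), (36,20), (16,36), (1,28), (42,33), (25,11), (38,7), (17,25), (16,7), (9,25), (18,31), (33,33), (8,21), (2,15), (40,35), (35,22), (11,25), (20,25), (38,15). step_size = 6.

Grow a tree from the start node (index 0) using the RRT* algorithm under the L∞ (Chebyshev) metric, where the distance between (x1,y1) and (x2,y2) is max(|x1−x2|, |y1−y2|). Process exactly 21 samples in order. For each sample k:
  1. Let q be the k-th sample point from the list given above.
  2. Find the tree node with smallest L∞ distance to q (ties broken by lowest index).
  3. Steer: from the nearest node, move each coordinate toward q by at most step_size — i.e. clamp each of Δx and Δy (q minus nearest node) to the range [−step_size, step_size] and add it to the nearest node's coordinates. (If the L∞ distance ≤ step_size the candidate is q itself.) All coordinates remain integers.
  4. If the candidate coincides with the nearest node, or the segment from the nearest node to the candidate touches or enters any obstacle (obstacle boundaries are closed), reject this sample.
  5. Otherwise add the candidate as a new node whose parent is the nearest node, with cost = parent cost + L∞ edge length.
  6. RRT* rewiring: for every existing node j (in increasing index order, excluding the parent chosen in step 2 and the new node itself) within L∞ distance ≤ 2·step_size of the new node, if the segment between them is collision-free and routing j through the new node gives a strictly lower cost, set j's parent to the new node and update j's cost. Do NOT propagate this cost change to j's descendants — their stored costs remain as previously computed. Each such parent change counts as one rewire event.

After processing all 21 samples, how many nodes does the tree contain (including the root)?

1. q=(38,4) nearest=0 d=37 new=(7,4) → add node 1 parent=0 cost=6
2. q=(5,11) nearest=1 d=7 new=(5,10) → add node 2 parent=1 cost=12
3. q=(2,21) nearest=2 d=11 new=(2,16) → add node 3 parent=2 cost=18
4. q=(36,20) nearest=1 d=29 new=(13,10) → add node 4 parent=1 cost=12
5. q=(16,36) nearest=3 d=20 new=(8,22) → blocked by [4,8]×[22,28], reject
6. q=(1,28) nearest=3 d=12 new=(1,22) → add node 5 parent=3 cost=24
7. q=(42,33) nearest=4 d=29 new=(19,16) → add node 6 parent=4 cost=18
8. q=(25,11) nearest=6 d=6 new=(25,11) → add node 7 parent=6 cost=24
9. q=(38,7) nearest=7 d=13 new=(31,7) → add node 8 parent=7 cost=30
10. q=(17,25) nearest=6 d=9 new=(17,22) → add node 9 parent=6 cost=24
11. q=(16,7) nearest=4 d=3 new=(16,7) → add node 10 parent=4 cost=15
12. q=(9,25) nearest=5 d=8 new=(7,25) → blocked by [4,8]×[22,28], reject
13. q=(18,31) nearest=9 d=9 new=(18,28) → add node 11 parent=9 cost=30
14. q=(33,33) nearest=11 d=15 new=(24,33) → add node 12 parent=11 cost=36
15. q=(8,21) nearest=3 d=6 new=(8,21) → add node 13 parent=3 cost=24
16. q=(2,15) nearest=3 d=1 new=(2,15) → add node 14 parent=3 cost=19
17. q=(40,35) nearest=12 d=16 new=(30,35) → add node 15 parent=12 cost=42
18. q=(35,22) nearest=7 d=11 new=(31,17) → add node 16 parent=7 cost=30
19. q=(11,25) nearest=13 d=4 new=(11,25) → add node 17 parent=13 cost=28
20. q=(20,25) nearest=9 d=3 new=(20,25) → add node 18 parent=9 cost=27; rewire 12→18 (35<36); rewire 15→18 (37<42)
21. q=(38,15) nearest=16 d=7 new=(37,15) → add node 19 parent=16 cost=36

Node count: 20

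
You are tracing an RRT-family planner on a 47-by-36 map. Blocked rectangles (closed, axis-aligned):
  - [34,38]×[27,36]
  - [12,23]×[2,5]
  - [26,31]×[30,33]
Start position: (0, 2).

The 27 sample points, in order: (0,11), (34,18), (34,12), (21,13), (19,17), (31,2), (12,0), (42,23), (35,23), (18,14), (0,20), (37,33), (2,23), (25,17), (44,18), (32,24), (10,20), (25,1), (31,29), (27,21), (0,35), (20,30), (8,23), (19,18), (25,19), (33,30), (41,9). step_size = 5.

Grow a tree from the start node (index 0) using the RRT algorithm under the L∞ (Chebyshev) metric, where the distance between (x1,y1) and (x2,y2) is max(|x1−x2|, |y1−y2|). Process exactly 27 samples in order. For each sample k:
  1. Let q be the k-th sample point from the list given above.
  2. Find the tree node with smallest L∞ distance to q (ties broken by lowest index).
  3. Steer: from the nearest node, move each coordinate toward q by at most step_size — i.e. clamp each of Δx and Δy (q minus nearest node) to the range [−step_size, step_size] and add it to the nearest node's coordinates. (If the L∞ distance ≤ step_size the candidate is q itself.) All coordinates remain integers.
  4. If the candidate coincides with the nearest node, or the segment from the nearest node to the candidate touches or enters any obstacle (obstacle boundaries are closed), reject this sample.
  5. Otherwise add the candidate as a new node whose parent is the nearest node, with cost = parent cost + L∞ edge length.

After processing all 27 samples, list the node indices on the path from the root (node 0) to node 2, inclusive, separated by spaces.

1. q=(0,11) nearest=0 d=9 new=(0,7) → add node 1 parent=0 cost=5
2. q=(34,18) nearest=0 d=34 new=(5,7) → add node 2 parent=0 cost=5
3. q=(34,12) nearest=2 d=29 new=(10,12) → add node 3 parent=2 cost=10
4. q=(21,13) nearest=3 d=11 new=(15,13) → add node 4 parent=3 cost=15
5. q=(19,17) nearest=4 d=4 new=(19,17) → add node 5 parent=4 cost=19
6. q=(31,2) nearest=5 d=15 new=(24,12) → add node 6 parent=5 cost=24
7. q=(12,0) nearest=2 d=7 new=(10,2) → add node 7 parent=2 cost=10
8. q=(42,23) nearest=6 d=18 new=(29,17) → add node 8 parent=6 cost=29
9. q=(35,23) nearest=8 d=6 new=(34,22) → add node 9 parent=8 cost=34
10. q=(18,14) nearest=4 d=3 new=(18,14) → add node 10 parent=4 cost=18
11. q=(0,20) nearest=3 d=10 new=(5,17) → add node 11 parent=3 cost=15
12. q=(37,33) nearest=9 d=11 new=(37,27) → blocked by [34,38]×[27,36], reject
13. q=(2,23) nearest=11 d=6 new=(2,22) → add node 12 parent=11 cost=20
14. q=(25,17) nearest=8 d=4 new=(25,17) → add node 13 parent=8 cost=33
15. q=(44,18) nearest=9 d=10 new=(39,18) → add node 14 parent=9 cost=39
16. q=(32,24) nearest=9 d=2 new=(32,24) → add node 15 parent=9 cost=36
17. q=(10,20) nearest=11 d=5 new=(10,20) → add node 16 parent=11 cost=20
18. q=(25,1) nearest=6 d=11 new=(25,7) → add node 17 parent=6 cost=29
19. q=(31,29) nearest=15 d=5 new=(31,29) → add node 18 parent=15 cost=41
20. q=(27,21) nearest=8 d=4 new=(27,21) → add node 19 parent=8 cost=33
21. q=(0,35) nearest=12 d=13 new=(0,27) → add node 20 parent=12 cost=25
22. q=(20,30) nearest=19 d=9 new=(22,26) → add node 21 parent=19 cost=38
23. q=(8,23) nearest=16 d=3 new=(8,23) → add node 22 parent=16 cost=23
24. q=(19,18) nearest=5 d=1 new=(19,18) → add node 23 parent=5 cost=20
25. q=(25,19) nearest=13 d=2 new=(25,19) → add node 24 parent=13 cost=35
26. q=(33,30) nearest=18 d=2 new=(33,30) → add node 25 parent=18 cost=43
27. q=(41,9) nearest=14 d=9 new=(41,13) → add node 26 parent=14 cost=44

Path: 0 2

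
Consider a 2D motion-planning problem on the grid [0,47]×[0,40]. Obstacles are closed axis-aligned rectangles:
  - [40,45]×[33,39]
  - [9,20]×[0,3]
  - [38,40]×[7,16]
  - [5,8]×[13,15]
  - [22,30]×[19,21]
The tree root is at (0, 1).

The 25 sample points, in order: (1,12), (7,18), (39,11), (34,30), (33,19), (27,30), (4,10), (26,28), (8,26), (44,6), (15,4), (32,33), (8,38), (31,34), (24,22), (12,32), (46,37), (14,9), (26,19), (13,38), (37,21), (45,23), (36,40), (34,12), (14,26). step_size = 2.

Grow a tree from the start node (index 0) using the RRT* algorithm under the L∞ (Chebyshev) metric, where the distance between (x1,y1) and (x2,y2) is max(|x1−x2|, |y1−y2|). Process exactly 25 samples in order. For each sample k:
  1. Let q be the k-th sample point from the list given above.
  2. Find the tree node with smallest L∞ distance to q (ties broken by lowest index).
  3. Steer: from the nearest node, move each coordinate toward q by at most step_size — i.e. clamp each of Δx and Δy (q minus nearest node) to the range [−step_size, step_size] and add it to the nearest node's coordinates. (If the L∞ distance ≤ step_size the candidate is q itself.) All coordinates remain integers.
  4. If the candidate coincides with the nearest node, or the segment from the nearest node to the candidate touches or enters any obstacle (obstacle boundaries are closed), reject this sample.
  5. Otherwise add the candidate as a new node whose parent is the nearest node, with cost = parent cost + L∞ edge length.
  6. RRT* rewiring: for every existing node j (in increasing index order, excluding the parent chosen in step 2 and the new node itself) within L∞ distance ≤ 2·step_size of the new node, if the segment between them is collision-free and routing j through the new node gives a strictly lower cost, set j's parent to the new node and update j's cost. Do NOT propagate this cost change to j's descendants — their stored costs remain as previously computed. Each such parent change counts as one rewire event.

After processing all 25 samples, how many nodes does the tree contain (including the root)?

Node count: 23

1. q=(1,12) nearest=0 d=11 new=(1,3) → add node 1 parent=0 cost=2
2. q=(7,18) nearest=1 d=15 new=(3,5) → add node 2 parent=1 cost=4
3. q=(39,11) nearest=2 d=36 new=(5,7) → add node 3 parent=2 cost=6
4. q=(34,30) nearest=3 d=29 new=(7,9) → add node 4 parent=3 cost=8
5. q=(33,19) nearest=4 d=26 new=(9,11) → add node 5 parent=4 cost=10
6. q=(27,30) nearest=5 d=19 new=(11,13) → add node 6 parent=5 cost=12
7. q=(4,10) nearest=3 d=3 new=(4,9) → add node 7 parent=3 cost=8
8. q=(26,28) nearest=6 d=15 new=(13,15) → add node 8 parent=6 cost=14
9. q=(8,26) nearest=8 d=11 new=(11,17) → add node 9 parent=8 cost=16
10. q=(44,6) nearest=8 d=31 new=(15,13) → add node 10 parent=8 cost=16
11. q=(15,4) nearest=5 d=7 new=(11,9) → add node 11 parent=5 cost=12
12. q=(32,33) nearest=8 d=19 new=(15,17) → add node 12 parent=8 cost=16
13. q=(8,38) nearest=9 d=21 new=(9,19) → add node 13 parent=9 cost=18
14. q=(31,34) nearest=12 d=17 new=(17,19) → add node 14 parent=12 cost=18
15. q=(24,22) nearest=14 d=7 new=(19,21) → add node 15 parent=14 cost=20
16. q=(12,32) nearest=15 d=11 new=(17,23) → add node 16 parent=15 cost=22
17. q=(46,37) nearest=15 d=27 new=(21,23) → add node 17 parent=15 cost=22
18. q=(14,9) nearest=11 d=3 new=(13,9) → add node 18 parent=11 cost=14
19. q=(26,19) nearest=17 d=5 new=(23,21) → blocked by [22,30]×[19,21], reject
20. q=(13,38) nearest=16 d=15 new=(15,25) → add node 19 parent=16 cost=24
21. q=(37,21) nearest=17 d=16 new=(23,21) → blocked by [22,30]×[19,21], reject
22. q=(45,23) nearest=17 d=24 new=(23,23) → add node 20 parent=17 cost=24
23. q=(36,40) nearest=17 d=17 new=(23,25) → add node 21 parent=17 cost=24
24. q=(34,12) nearest=20 d=11 new=(25,21) → blocked by [22,30]×[19,21], reject
25. q=(14,26) nearest=19 d=1 new=(14,26) → add node 22 parent=19 cost=25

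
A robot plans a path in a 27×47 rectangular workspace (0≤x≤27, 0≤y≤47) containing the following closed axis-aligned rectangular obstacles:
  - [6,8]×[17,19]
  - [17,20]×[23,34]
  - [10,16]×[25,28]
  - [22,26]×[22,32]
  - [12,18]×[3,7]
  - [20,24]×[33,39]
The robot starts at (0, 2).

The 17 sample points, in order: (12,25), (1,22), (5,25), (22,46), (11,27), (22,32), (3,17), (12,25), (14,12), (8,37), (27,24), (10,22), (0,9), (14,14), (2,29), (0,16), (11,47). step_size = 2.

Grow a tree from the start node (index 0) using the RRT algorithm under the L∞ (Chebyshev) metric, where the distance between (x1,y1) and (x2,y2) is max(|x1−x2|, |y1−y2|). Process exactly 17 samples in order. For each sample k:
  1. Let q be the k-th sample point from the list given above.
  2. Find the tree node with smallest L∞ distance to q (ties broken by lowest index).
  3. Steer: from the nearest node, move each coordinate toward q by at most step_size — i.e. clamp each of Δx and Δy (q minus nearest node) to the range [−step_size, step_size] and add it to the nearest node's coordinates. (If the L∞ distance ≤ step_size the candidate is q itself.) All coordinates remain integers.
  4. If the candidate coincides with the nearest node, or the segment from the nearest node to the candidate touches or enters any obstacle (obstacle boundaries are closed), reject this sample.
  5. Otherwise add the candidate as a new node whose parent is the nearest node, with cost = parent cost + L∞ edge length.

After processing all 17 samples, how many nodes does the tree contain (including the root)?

1. q=(12,25) nearest=0 d=23 new=(2,4) → add node 1 parent=0 cost=2
2. q=(1,22) nearest=1 d=18 new=(1,6) → add node 2 parent=1 cost=4
3. q=(5,25) nearest=2 d=19 new=(3,8) → add node 3 parent=2 cost=6
4. q=(22,46) nearest=3 d=38 new=(5,10) → add node 4 parent=3 cost=8
5. q=(11,27) nearest=4 d=17 new=(7,12) → add node 5 parent=4 cost=10
6. q=(22,32) nearest=5 d=20 new=(9,14) → add node 6 parent=5 cost=12
7. q=(3,17) nearest=5 d=5 new=(5,14) → add node 7 parent=5 cost=12
8. q=(12,25) nearest=6 d=11 new=(11,16) → add node 8 parent=6 cost=14
9. q=(14,12) nearest=8 d=4 new=(13,14) → add node 9 parent=8 cost=16
10. q=(8,37) nearest=8 d=21 new=(9,18) → add node 10 parent=8 cost=16
11. q=(27,24) nearest=9 d=14 new=(15,16) → add node 11 parent=9 cost=18
12. q=(10,22) nearest=10 d=4 new=(10,20) → add node 12 parent=10 cost=18
13. q=(0,9) nearest=2 d=3 new=(0,8) → add node 13 parent=2 cost=6
14. q=(14,14) nearest=9 d=1 new=(14,14) → add node 14 parent=9 cost=17
15. q=(2,29) nearest=12 d=9 new=(8,22) → add node 15 parent=12 cost=20
16. q=(0,16) nearest=7 d=5 new=(3,16) → add node 16 parent=7 cost=14
17. q=(11,47) nearest=15 d=25 new=(10,24) → add node 17 parent=15 cost=22

Node count: 18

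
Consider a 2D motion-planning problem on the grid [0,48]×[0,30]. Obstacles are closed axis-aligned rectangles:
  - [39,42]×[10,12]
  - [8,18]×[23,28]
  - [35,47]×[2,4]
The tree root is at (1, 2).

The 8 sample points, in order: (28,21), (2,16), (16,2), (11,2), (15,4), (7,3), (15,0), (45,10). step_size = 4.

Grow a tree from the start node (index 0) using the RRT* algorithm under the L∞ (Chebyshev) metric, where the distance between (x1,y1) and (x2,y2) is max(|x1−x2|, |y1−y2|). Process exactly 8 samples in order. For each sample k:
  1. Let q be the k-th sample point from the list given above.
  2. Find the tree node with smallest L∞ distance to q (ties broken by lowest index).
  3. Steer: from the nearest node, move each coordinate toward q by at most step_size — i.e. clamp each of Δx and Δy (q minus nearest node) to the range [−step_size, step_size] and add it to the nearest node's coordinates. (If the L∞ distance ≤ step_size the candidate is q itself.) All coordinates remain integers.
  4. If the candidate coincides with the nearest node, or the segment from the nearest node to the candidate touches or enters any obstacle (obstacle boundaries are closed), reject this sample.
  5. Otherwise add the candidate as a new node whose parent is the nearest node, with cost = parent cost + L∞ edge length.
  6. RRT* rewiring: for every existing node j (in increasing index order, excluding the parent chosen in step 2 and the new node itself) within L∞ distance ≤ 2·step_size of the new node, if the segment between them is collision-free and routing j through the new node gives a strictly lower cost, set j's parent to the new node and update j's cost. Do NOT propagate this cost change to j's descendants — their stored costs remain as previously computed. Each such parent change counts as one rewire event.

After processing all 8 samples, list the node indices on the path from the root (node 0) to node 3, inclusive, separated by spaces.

1. q=(28,21) nearest=0 d=27 new=(5,6) → add node 1 parent=0 cost=4
2. q=(2,16) nearest=1 d=10 new=(2,10) → add node 2 parent=1 cost=8
3. q=(16,2) nearest=1 d=11 new=(9,2) → add node 3 parent=1 cost=8
4. q=(11,2) nearest=3 d=2 new=(11,2) → add node 4 parent=3 cost=10
5. q=(15,4) nearest=4 d=4 new=(15,4) → add node 5 parent=4 cost=14
6. q=(7,3) nearest=3 d=2 new=(7,3) → add node 6 parent=3 cost=10
7. q=(15,0) nearest=4 d=4 new=(15,0) → add node 7 parent=4 cost=14
8. q=(45,10) nearest=5 d=30 new=(19,8) → add node 8 parent=5 cost=18

Path: 0 1 3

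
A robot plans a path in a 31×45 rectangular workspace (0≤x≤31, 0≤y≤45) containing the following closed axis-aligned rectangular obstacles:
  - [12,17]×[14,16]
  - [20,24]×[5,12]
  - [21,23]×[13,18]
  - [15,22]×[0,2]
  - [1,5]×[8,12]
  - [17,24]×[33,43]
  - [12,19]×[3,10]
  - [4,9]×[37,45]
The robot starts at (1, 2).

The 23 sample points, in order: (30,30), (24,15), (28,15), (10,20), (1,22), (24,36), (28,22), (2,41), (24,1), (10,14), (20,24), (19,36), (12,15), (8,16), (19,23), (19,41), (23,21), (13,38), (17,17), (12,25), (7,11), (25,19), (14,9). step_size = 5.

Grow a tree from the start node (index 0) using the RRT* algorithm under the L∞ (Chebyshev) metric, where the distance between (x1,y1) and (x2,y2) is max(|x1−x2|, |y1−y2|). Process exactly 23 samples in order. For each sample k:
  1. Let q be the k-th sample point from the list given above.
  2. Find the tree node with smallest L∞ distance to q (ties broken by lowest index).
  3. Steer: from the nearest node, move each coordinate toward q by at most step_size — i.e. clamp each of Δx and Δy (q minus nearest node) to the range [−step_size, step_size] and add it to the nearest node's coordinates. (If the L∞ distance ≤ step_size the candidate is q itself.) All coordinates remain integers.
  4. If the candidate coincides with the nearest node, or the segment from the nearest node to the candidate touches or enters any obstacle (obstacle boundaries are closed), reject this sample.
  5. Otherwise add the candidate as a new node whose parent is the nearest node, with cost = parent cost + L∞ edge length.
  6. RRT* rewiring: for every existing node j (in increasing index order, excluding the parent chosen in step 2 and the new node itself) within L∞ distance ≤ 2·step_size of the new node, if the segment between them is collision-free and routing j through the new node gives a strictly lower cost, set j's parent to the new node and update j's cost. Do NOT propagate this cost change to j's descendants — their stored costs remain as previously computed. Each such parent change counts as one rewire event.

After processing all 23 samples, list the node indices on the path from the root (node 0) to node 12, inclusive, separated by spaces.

1. q=(30,30) nearest=0 d=29 new=(6,7) → add node 1 parent=0 cost=5
2. q=(24,15) nearest=1 d=18 new=(11,12) → add node 2 parent=1 cost=10
3. q=(28,15) nearest=2 d=17 new=(16,15) → blocked by [12,17]×[14,16], reject
4. q=(10,20) nearest=2 d=8 new=(10,17) → add node 3 parent=2 cost=15
5. q=(1,22) nearest=3 d=9 new=(5,22) → add node 4 parent=3 cost=20
6. q=(24,36) nearest=3 d=19 new=(15,22) → add node 5 parent=3 cost=20
7. q=(28,22) nearest=5 d=13 new=(20,22) → add node 6 parent=5 cost=25
8. q=(2,41) nearest=4 d=19 new=(2,27) → add node 7 parent=4 cost=25
9. q=(24,1) nearest=2 d=13 new=(16,7) → blocked by [12,19]×[3,10], reject
10. q=(10,14) nearest=2 d=2 new=(10,14) → add node 8 parent=2 cost=12
11. q=(20,24) nearest=6 d=2 new=(20,24) → add node 9 parent=6 cost=27
12. q=(19,36) nearest=9 d=12 new=(19,29) → add node 10 parent=9 cost=32
13. q=(12,15) nearest=3 d=2 new=(12,15) → blocked by [12,17]×[14,16], reject
14. q=(8,16) nearest=3 d=2 new=(8,16) → add node 11 parent=3 cost=17
15. q=(19,23) nearest=6 d=1 new=(19,23) → add node 12 parent=6 cost=26
16. q=(19,41) nearest=10 d=12 new=(19,34) → blocked by [17,24]×[33,43], reject
17. q=(23,21) nearest=6 d=3 new=(23,21) → add node 13 parent=6 cost=28
18. q=(13,38) nearest=10 d=9 new=(14,34) → add node 14 parent=10 cost=37
19. q=(17,17) nearest=5 d=5 new=(17,17) → add node 15 parent=5 cost=25
20. q=(12,25) nearest=5 d=3 new=(12,25) → add node 16 parent=5 cost=23; rewire 10→16 (30<32); rewire 14→16 (32<37)
21. q=(7,11) nearest=8 d=3 new=(7,11) → add node 17 parent=8 cost=15
22. q=(25,19) nearest=13 d=2 new=(25,19) → add node 18 parent=13 cost=30
23. q=(14,9) nearest=2 d=3 new=(14,9) → blocked by [12,19]×[3,10], reject

Path: 0 1 2 3 5 6 12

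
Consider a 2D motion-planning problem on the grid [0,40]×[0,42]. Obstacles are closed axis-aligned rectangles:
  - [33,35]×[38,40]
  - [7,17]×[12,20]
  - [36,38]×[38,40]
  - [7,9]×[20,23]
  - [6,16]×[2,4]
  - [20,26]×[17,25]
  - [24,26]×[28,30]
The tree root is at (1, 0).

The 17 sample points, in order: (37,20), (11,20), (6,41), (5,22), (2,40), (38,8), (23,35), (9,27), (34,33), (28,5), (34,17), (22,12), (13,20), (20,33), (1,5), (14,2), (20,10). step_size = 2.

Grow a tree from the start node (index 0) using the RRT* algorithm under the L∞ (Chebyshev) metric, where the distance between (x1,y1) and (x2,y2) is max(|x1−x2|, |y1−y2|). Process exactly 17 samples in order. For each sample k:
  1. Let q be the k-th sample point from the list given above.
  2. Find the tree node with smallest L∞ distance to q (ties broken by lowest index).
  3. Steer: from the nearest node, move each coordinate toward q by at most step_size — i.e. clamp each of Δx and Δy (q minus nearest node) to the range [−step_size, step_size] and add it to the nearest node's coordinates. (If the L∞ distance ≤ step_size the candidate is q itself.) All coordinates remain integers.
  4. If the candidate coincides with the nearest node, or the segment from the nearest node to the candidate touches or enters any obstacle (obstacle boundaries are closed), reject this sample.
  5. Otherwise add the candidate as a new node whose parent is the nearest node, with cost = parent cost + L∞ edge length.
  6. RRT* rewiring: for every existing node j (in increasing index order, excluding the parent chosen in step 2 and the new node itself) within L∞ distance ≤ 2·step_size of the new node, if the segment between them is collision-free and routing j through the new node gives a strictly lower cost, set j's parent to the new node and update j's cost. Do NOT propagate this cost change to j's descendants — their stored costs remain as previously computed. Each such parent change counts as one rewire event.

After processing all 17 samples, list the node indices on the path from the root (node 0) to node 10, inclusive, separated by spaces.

1. q=(37,20) nearest=0 d=36 new=(3,2) → add node 1 parent=0 cost=2
2. q=(11,20) nearest=1 d=18 new=(5,4) → add node 2 parent=1 cost=4
3. q=(6,41) nearest=2 d=37 new=(6,6) → add node 3 parent=2 cost=6
4. q=(5,22) nearest=3 d=16 new=(5,8) → add node 4 parent=3 cost=8
5. q=(2,40) nearest=4 d=32 new=(3,10) → add node 5 parent=4 cost=10
6. q=(38,8) nearest=3 d=32 new=(8,8) → add node 6 parent=3 cost=8
7. q=(23,35) nearest=5 d=25 new=(5,12) → add node 7 parent=5 cost=12
8. q=(9,27) nearest=7 d=15 new=(7,14) → blocked by [7,17]×[12,20], reject
9. q=(34,33) nearest=6 d=26 new=(10,10) → add node 8 parent=6 cost=10
10. q=(28,5) nearest=8 d=18 new=(12,8) → add node 9 parent=8 cost=12
11. q=(34,17) nearest=9 d=22 new=(14,10) → add node 10 parent=9 cost=14
12. q=(22,12) nearest=10 d=8 new=(16,12) → blocked by [7,17]×[12,20], reject
13. q=(13,20) nearest=7 d=8 new=(7,14) → blocked by [7,17]×[12,20], reject
14. q=(20,33) nearest=7 d=21 new=(7,14) → blocked by [7,17]×[12,20], reject
15. q=(1,5) nearest=1 d=3 new=(1,4) → add node 11 parent=1 cost=4
16. q=(14,2) nearest=6 d=6 new=(10,6) → add node 12 parent=6 cost=10
17. q=(20,10) nearest=10 d=6 new=(16,10) → add node 13 parent=10 cost=16

Path: 0 1 2 3 6 8 9 10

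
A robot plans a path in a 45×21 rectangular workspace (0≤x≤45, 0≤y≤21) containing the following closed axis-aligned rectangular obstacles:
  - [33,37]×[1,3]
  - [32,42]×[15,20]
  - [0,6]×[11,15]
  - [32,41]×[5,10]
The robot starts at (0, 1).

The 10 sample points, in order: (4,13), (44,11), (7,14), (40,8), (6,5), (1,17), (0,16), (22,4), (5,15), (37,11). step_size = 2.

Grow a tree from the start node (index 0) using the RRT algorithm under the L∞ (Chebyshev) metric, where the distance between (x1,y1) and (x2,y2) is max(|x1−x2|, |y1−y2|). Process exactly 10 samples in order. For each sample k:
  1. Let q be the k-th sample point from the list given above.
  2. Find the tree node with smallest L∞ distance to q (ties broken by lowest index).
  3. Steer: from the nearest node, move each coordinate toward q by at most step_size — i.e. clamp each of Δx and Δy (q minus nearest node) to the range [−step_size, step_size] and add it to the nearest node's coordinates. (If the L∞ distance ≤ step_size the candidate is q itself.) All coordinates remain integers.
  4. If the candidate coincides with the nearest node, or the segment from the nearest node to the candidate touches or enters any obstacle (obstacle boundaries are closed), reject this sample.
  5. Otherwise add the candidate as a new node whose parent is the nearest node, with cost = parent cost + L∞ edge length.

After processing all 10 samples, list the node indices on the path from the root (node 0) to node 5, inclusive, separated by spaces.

Path: 0 1 2 5

1. q=(4,13) nearest=0 d=12 new=(2,3) → add node 1 parent=0 cost=2
2. q=(44,11) nearest=1 d=42 new=(4,5) → add node 2 parent=1 cost=4
3. q=(7,14) nearest=2 d=9 new=(6,7) → add node 3 parent=2 cost=6
4. q=(40,8) nearest=3 d=34 new=(8,8) → add node 4 parent=3 cost=8
5. q=(6,5) nearest=2 d=2 new=(6,5) → add node 5 parent=2 cost=6
6. q=(1,17) nearest=4 d=9 new=(6,10) → add node 6 parent=4 cost=10
7. q=(0,16) nearest=6 d=6 new=(4,12) → blocked by [0,6]×[11,15], reject
8. q=(22,4) nearest=4 d=14 new=(10,6) → add node 7 parent=4 cost=10
9. q=(5,15) nearest=6 d=5 new=(5,12) → blocked by [0,6]×[11,15], reject
10. q=(37,11) nearest=7 d=27 new=(12,8) → add node 8 parent=7 cost=12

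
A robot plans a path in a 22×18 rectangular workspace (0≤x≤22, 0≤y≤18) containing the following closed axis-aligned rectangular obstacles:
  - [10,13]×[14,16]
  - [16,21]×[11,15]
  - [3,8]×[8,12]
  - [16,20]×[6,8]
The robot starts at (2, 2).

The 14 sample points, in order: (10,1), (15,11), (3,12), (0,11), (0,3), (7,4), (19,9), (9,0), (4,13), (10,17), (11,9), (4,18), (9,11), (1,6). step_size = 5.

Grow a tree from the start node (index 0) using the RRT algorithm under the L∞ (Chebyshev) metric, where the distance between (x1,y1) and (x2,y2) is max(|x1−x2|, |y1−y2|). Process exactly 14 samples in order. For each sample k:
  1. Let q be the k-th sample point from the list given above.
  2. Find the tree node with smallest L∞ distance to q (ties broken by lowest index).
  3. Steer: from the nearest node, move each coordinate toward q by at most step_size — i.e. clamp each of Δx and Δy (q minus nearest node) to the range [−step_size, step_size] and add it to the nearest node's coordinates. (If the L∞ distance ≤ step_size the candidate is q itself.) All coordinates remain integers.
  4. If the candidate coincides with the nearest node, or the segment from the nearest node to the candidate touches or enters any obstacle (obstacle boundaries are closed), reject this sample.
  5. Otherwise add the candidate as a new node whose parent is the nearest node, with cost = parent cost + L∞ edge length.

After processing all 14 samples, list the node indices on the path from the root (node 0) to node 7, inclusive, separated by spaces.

Path: 0 1 7

1. q=(10,1) nearest=0 d=8 new=(7,1) → add node 1 parent=0 cost=5
2. q=(15,11) nearest=1 d=10 new=(12,6) → add node 2 parent=1 cost=10
3. q=(3,12) nearest=2 d=9 new=(7,11) → blocked by [3,8]×[8,12], reject
4. q=(0,11) nearest=0 d=9 new=(0,7) → add node 3 parent=0 cost=5
5. q=(0,3) nearest=0 d=2 new=(0,3) → add node 4 parent=0 cost=2
6. q=(7,4) nearest=1 d=3 new=(7,4) → add node 5 parent=1 cost=8
7. q=(19,9) nearest=2 d=7 new=(17,9) → add node 6 parent=2 cost=15
8. q=(9,0) nearest=1 d=2 new=(9,0) → add node 7 parent=1 cost=7
9. q=(4,13) nearest=3 d=6 new=(4,12) → blocked by [3,8]×[8,12], reject
10. q=(10,17) nearest=6 d=8 new=(12,14) → blocked by [10,13]×[14,16], reject
11. q=(11,9) nearest=2 d=3 new=(11,9) → add node 8 parent=2 cost=13
12. q=(4,18) nearest=8 d=9 new=(6,14) → blocked by [3,8]×[8,12], reject
13. q=(9,11) nearest=8 d=2 new=(9,11) → add node 9 parent=8 cost=15
14. q=(1,6) nearest=3 d=1 new=(1,6) → add node 10 parent=3 cost=6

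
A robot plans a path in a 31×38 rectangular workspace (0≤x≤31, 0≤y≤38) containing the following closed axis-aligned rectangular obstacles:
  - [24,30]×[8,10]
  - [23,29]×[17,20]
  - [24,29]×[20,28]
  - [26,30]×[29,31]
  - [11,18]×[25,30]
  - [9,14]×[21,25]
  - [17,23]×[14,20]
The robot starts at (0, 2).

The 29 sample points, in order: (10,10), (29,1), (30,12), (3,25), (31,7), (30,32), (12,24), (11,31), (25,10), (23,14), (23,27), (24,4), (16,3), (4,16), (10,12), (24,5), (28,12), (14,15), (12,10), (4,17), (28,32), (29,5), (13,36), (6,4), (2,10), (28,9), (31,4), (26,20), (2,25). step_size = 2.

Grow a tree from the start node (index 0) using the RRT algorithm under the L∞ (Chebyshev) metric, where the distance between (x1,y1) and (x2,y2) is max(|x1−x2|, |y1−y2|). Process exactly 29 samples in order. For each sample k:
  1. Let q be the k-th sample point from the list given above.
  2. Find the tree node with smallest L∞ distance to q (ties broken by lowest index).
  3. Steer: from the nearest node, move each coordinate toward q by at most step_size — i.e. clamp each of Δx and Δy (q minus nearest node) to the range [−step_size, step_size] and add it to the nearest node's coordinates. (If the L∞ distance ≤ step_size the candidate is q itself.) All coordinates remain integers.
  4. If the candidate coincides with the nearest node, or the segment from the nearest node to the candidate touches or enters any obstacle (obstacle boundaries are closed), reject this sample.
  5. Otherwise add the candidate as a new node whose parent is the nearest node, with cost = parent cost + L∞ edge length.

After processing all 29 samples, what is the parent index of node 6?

1. q=(10,10) nearest=0 d=10 new=(2,4) → add node 1 parent=0 cost=2
2. q=(29,1) nearest=1 d=27 new=(4,2) → add node 2 parent=1 cost=4
3. q=(30,12) nearest=2 d=26 new=(6,4) → add node 3 parent=2 cost=6
4. q=(3,25) nearest=1 d=21 new=(3,6) → add node 4 parent=1 cost=4
5. q=(31,7) nearest=3 d=25 new=(8,6) → add node 5 parent=3 cost=8
6. q=(30,32) nearest=5 d=26 new=(10,8) → add node 6 parent=5 cost=10
7. q=(12,24) nearest=6 d=16 new=(12,10) → add node 7 parent=6 cost=12
8. q=(11,31) nearest=7 d=21 new=(11,12) → add node 8 parent=7 cost=14
9. q=(25,10) nearest=7 d=13 new=(14,10) → add node 9 parent=7 cost=14
10. q=(23,14) nearest=9 d=9 new=(16,12) → add node 10 parent=9 cost=16
11. q=(23,27) nearest=8 d=15 new=(13,14) → add node 11 parent=8 cost=16
12. q=(24,4) nearest=10 d=8 new=(18,10) → add node 12 parent=10 cost=18
13. q=(16,3) nearest=6 d=6 new=(12,6) → add node 13 parent=6 cost=12
14. q=(4,16) nearest=8 d=7 new=(9,14) → add node 14 parent=8 cost=16
15. q=(10,12) nearest=8 d=1 new=(10,12) → add node 15 parent=8 cost=15
16. q=(24,5) nearest=12 d=6 new=(20,8) → add node 16 parent=12 cost=20
17. q=(28,12) nearest=16 d=8 new=(22,10) → add node 17 parent=16 cost=22
18. q=(14,15) nearest=11 d=1 new=(14,15) → add node 18 parent=11 cost=17
19. q=(12,10) nearest=7 d=0 → coincident, reject
20. q=(4,17) nearest=14 d=5 new=(7,16) → add node 19 parent=14 cost=18
21. q=(28,32) nearest=18 d=17 new=(16,17) → add node 20 parent=18 cost=19
22. q=(29,5) nearest=17 d=7 new=(24,8) → blocked by [24,30]×[8,10], reject
23. q=(13,36) nearest=20 d=19 new=(14,19) → add node 21 parent=20 cost=21
24. q=(6,4) nearest=3 d=0 → coincident, reject
25. q=(2,10) nearest=4 d=4 new=(2,8) → add node 22 parent=4 cost=6
26. q=(28,9) nearest=17 d=6 new=(24,9) → blocked by [24,30]×[8,10], reject
27. q=(31,4) nearest=17 d=9 new=(24,8) → blocked by [24,30]×[8,10], reject
28. q=(26,20) nearest=10 d=10 new=(18,14) → blocked by [17,23]×[14,20], reject
29. q=(2,25) nearest=19 d=9 new=(5,18) → add node 23 parent=19 cost=20

Parent of node 6: 5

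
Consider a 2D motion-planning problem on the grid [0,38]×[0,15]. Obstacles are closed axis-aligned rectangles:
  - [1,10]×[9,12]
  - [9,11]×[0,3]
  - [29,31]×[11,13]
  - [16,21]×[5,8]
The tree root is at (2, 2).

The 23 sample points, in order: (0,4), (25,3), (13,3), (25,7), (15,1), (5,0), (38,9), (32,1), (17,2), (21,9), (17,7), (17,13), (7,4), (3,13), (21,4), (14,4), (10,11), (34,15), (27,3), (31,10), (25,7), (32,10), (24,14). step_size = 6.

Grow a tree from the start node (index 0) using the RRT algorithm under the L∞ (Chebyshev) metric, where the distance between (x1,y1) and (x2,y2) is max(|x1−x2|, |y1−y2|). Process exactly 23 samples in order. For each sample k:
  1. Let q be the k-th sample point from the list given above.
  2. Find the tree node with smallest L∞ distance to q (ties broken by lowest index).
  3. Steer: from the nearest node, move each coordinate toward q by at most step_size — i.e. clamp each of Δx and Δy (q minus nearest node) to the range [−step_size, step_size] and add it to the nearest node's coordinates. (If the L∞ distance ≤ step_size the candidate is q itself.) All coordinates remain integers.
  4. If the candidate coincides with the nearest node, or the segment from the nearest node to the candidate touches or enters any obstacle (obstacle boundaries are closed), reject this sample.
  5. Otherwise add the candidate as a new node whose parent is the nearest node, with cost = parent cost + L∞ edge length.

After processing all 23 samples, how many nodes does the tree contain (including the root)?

1. q=(0,4) nearest=0 d=2 new=(0,4) → add node 1 parent=0 cost=2
2. q=(25,3) nearest=0 d=23 new=(8,3) → add node 2 parent=0 cost=6
3. q=(13,3) nearest=2 d=5 new=(13,3) → blocked by [9,11]×[0,3], reject
4. q=(25,7) nearest=2 d=17 new=(14,7) → add node 3 parent=2 cost=12
5. q=(15,1) nearest=3 d=6 new=(15,1) → add node 4 parent=3 cost=18
6. q=(5,0) nearest=0 d=3 new=(5,0) → add node 5 parent=0 cost=3
7. q=(38,9) nearest=4 d=23 new=(21,7) → blocked by [16,21]×[5,8], reject
8. q=(32,1) nearest=4 d=17 new=(21,1) → add node 6 parent=4 cost=24
9. q=(17,2) nearest=4 d=2 new=(17,2) → add node 7 parent=4 cost=20
10. q=(21,9) nearest=3 d=7 new=(20,9) → blocked by [16,21]×[5,8], reject
11. q=(17,7) nearest=3 d=3 new=(17,7) → blocked by [16,21]×[5,8], reject
12. q=(17,13) nearest=3 d=6 new=(17,13) → add node 8 parent=3 cost=18
13. q=(7,4) nearest=2 d=1 new=(7,4) → add node 9 parent=2 cost=7
14. q=(3,13) nearest=1 d=9 new=(3,10) → blocked by [1,10]×[9,12], reject
15. q=(21,4) nearest=6 d=3 new=(21,4) → add node 10 parent=6 cost=27
16. q=(14,4) nearest=3 d=3 new=(14,4) → add node 11 parent=3 cost=15
17. q=(10,11) nearest=3 d=4 new=(10,11) → blocked by [1,10]×[9,12], reject
18. q=(34,15) nearest=10 d=13 new=(27,10) → add node 12 parent=10 cost=33
19. q=(27,3) nearest=6 d=6 new=(27,3) → add node 13 parent=6 cost=30
20. q=(31,10) nearest=12 d=4 new=(31,10) → add node 14 parent=12 cost=37
21. q=(25,7) nearest=12 d=3 new=(25,7) → add node 15 parent=12 cost=36
22. q=(32,10) nearest=14 d=1 new=(32,10) → add node 16 parent=14 cost=38
23. q=(24,14) nearest=12 d=4 new=(24,14) → add node 17 parent=12 cost=37

Node count: 18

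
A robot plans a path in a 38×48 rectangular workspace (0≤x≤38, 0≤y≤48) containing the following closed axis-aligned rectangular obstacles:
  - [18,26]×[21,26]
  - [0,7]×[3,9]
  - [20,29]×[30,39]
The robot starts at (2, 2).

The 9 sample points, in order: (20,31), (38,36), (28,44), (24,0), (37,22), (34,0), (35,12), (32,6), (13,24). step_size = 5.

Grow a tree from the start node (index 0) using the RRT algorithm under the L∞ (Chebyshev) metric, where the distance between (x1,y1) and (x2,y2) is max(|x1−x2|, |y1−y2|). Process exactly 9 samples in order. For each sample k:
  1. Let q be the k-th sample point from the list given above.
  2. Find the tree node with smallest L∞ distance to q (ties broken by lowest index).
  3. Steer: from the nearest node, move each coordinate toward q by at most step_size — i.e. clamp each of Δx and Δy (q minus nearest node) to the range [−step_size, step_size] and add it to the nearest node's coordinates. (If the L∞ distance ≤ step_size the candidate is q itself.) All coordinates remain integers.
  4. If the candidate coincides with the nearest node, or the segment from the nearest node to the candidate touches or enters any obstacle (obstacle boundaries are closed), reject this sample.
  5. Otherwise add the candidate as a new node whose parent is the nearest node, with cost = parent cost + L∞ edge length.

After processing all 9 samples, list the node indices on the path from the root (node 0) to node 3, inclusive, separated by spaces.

1. q=(20,31) nearest=0 d=29 new=(7,7) → blocked by [0,7]×[3,9], reject
2. q=(38,36) nearest=0 d=36 new=(7,7) → blocked by [0,7]×[3,9], reject
3. q=(28,44) nearest=0 d=42 new=(7,7) → blocked by [0,7]×[3,9], reject
4. q=(24,0) nearest=0 d=22 new=(7,0) → add node 1 parent=0 cost=5
5. q=(37,22) nearest=1 d=30 new=(12,5) → add node 2 parent=1 cost=10
6. q=(34,0) nearest=2 d=22 new=(17,0) → add node 3 parent=2 cost=15
7. q=(35,12) nearest=3 d=18 new=(22,5) → add node 4 parent=3 cost=20
8. q=(32,6) nearest=4 d=10 new=(27,6) → add node 5 parent=4 cost=25
9. q=(13,24) nearest=5 d=18 new=(22,11) → add node 6 parent=5 cost=30

Path: 0 1 2 3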